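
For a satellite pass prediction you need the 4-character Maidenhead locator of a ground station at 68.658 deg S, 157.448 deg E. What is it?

Offset from 180°W / 90°S: lon 337.45°, lat 21.34°.
Field: 337.45/20 → 16 → Q, 21.34/10 → 2 → C; chars QC.
Square: 17.45/2 → 8, 1.34/1 → 1; chars 81.

QC81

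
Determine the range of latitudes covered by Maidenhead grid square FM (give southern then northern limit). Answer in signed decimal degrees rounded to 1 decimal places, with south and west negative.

30.0, 40.0

Field F=5, M=12: +5·20° lon, +12·10° lat → SW at lon -80°, lat 30°.
Cell spans 20° lon × 10° lat.
south 30.0, north 40.0.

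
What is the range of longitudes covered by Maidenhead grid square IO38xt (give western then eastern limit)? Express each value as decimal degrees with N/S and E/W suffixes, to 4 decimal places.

Field I=8, O=14: +8·20° lon, +14·10° lat → SW at lon -20°, lat 50°.
Square 3, 8: +3·2° lon, +8·1° lat → SW at lon -14°, lat 58°.
Subsquare x=23, t=19: +23·0.0833333° lon, +19·0.0416667° lat → SW at lon -12.0833°, lat 58.7917°.
Cell spans 0.0833333° lon × 0.0416667° lat.
west 12.0833° W, east 12.0000° W.

12.0833° W, 12.0000° W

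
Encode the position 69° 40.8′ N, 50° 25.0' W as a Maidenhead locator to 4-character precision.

GP49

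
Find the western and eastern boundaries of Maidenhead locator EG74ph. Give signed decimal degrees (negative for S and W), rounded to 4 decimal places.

-84.7500, -84.6667

Field E=4, G=6: +4·20° lon, +6·10° lat → SW at lon -100°, lat -30°.
Square 7, 4: +7·2° lon, +4·1° lat → SW at lon -86°, lat -26°.
Subsquare p=15, h=7: +15·0.0833333° lon, +7·0.0416667° lat → SW at lon -84.75°, lat -25.7083°.
Cell spans 0.0833333° lon × 0.0416667° lat.
west -84.7500, east -84.6667.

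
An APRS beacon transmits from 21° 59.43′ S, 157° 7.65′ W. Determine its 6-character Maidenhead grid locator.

Add 180° to longitude and 90° to latitude: 22.8725, 68.0095.
Field: 22.8725/20 → 1 → B, 68.0095/10 → 6 → G; chars BG.
Square: 2.8725/2 → 1, 8.0095/1 → 8; chars 18.
Subsquare: 0.8725/0.0833333 → 10 → k, 0.0095/0.0416667 → 0 → a; chars ka.

BG18ka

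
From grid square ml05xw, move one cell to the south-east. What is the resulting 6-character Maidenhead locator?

Longitude subsquare x = 23; +1 → 24, wraps to 0 = a, carry into square.
Longitude square 0; +1 → 1.
Latitude subsquare w = 22; −1 → 21 = v.

ML15av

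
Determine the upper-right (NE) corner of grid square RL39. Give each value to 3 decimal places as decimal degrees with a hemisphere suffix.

Field R=17, L=11: +17·20° lon, +11·10° lat → SW at lon 160°, lat 20°.
Square 3, 9: +3·2° lon, +9·1° lat → SW at lon 166°, lat 29°.
Cell spans 2° lon × 1° lat. NE corner is SW corner plus one full cell.
latitude 30.000° N, longitude 168.000° E.

30.000° N, 168.000° E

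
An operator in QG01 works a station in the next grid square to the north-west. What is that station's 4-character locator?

Longitude square 0; −1 → -1, wraps to 9, carry into field.
Longitude field Q = 16; −1 → 15 = P.
Latitude square 1; +1 → 2.

PG92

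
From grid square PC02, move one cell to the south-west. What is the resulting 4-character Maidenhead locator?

OC91

Longitude square 0; −1 → -1, wraps to 9, carry into field.
Longitude field P = 15; −1 → 14 = O.
Latitude square 2; −1 → 1.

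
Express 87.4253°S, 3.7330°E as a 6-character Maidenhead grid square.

JA12un

Shift to the Maidenhead origin (180°W, 90°S): lon 183.7330, lat 2.5747.
Field: 183.7330/20 → 9 → J, 2.5747/10 → 0 → A; chars JA.
Square: 3.7330/2 → 1, 2.5747/1 → 2; chars 12.
Subsquare: 1.7330/0.0833333 → 20 → u, 0.5747/0.0416667 → 13 → n; chars un.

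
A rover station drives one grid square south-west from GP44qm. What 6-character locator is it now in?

GP44pl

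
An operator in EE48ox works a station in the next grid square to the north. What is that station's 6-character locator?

EE49oa

Latitude subsquare x = 23; +1 → 24, wraps to 0 = a, carry into square.
Latitude square 8; +1 → 9.
The longitude characters are unchanged.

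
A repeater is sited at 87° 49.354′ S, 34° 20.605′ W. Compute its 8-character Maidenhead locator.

HA22te82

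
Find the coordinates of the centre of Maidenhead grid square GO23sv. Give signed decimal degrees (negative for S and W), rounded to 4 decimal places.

Field G=6, O=14: +6·20° lon, +14·10° lat → SW at lon -60°, lat 50°.
Square 2, 3: +2·2° lon, +3·1° lat → SW at lon -56°, lat 53°.
Subsquare s=18, v=21: +18·0.0833333° lon, +21·0.0416667° lat → SW at lon -54.5°, lat 53.875°.
Cell spans 0.0833333° lon × 0.0416667° lat. Centre is SW corner plus half of each.
latitude 53.8958, longitude -54.4583.

53.8958, -54.4583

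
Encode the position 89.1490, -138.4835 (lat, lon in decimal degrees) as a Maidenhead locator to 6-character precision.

Shift to the Maidenhead origin (180°W, 90°S): lon 41.5165, lat 179.1490.
Field: lon ⌊41.5165/20⌋ = 2 → C; lat ⌊179.1490/10⌋ = 17 → R.
Square: lon ⌊1.5165/2⌋ = 0; lat ⌊9.1490/1⌋ = 9.
Subsquare: lon ⌊1.5165/0.0833333⌋ = 18 → s; lat ⌊0.1490/0.0416667⌋ = 3 → d.

CR09sd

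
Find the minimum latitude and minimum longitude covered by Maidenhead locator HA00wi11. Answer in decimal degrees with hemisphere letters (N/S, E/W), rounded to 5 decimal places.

89.66250° S, 38.15833° W

Field H=7, A=0: +7·20° lon, +0·10° lat → SW at lon -40°, lat -90°.
Square 0, 0: +0·2° lon, +0·1° lat → SW at lon -40°, lat -90°.
Subsquare w=22, i=8: +22·0.0833333° lon, +8·0.0416667° lat → SW at lon -38.1667°, lat -89.6667°.
Extended square 1, 1: +1·0.00833333° lon, +1·0.00416667° lat → SW at lon -38.1583°, lat -89.6625°.
latitude 89.66250° S, longitude 38.15833° W.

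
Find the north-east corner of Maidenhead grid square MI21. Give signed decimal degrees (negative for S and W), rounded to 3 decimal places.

Field M=12, I=8: +12·20° lon, +8·10° lat → SW at lon 60°, lat -10°.
Square 2, 1: +2·2° lon, +1·1° lat → SW at lon 64°, lat -9°.
Cell spans 2° lon × 1° lat. NE corner is SW corner plus one full cell.
latitude -8.000, longitude 66.000.

-8.000, 66.000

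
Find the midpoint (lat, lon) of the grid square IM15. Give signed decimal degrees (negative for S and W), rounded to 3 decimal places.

Field I=8, M=12: +8·20° lon, +12·10° lat → SW at lon -20°, lat 30°.
Square 1, 5: +1·2° lon, +5·1° lat → SW at lon -18°, lat 35°.
Cell spans 2° lon × 1° lat. Centre is SW corner plus half of each.
latitude 35.500, longitude -17.000.

35.500, -17.000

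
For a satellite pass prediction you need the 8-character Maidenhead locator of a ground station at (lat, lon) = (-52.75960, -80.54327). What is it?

Add 180° to longitude and 90° to latitude: 99.45673, 37.24040.
Field: lon ⌊99.45673/20⌋ = 4 → E; lat ⌊37.24040/10⌋ = 3 → D.
Square: lon ⌊19.45673/2⌋ = 9; lat ⌊7.24040/1⌋ = 7.
Subsquare: lon ⌊1.45673/0.0833333⌋ = 17 → r; lat ⌊0.24040/0.0416667⌋ = 5 → f.
Extended square: lon ⌊0.04006/0.00833333⌋ = 4; lat ⌊0.03207/0.00416667⌋ = 7.

ED97rf47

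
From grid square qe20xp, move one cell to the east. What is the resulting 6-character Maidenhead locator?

QE30ap

Longitude subsquare x = 23; +1 → 24, wraps to 0 = a, carry into square.
Longitude square 2; +1 → 3.
The latitude characters are unchanged.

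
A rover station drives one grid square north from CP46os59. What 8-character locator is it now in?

CP46ot50

Latitude extended square 9; +1 → 10, wraps to 0, carry into subsquare.
Latitude subsquare s = 18; +1 → 19 = t.
The longitude characters are unchanged.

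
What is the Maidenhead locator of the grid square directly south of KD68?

Latitude square 8; −1 → 7.
The longitude characters are unchanged.

KD67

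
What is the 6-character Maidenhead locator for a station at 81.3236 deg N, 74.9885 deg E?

MR71lh

Offset from 180°W / 90°S: lon 254.9885°, lat 171.3236°.
Field: lon ⌊254.9885/20⌋ = 12 → M; lat ⌊171.3236/10⌋ = 17 → R.
Square: lon ⌊14.9885/2⌋ = 7; lat ⌊1.3236/1⌋ = 1.
Subsquare: lon ⌊0.9885/0.0833333⌋ = 11 → l; lat ⌊0.3236/0.0416667⌋ = 7 → h.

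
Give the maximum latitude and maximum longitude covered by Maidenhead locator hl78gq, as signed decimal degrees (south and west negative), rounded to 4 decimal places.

28.7083, -25.4167

Field H=7, L=11: +7·20° lon, +11·10° lat → SW at lon -40°, lat 20°.
Square 7, 8: +7·2° lon, +8·1° lat → SW at lon -26°, lat 28°.
Subsquare g=6, q=16: +6·0.0833333° lon, +16·0.0416667° lat → SW at lon -25.5°, lat 28.6667°.
Cell spans 0.0833333° lon × 0.0416667° lat. NE corner is SW corner plus one full cell.
latitude 28.7083, longitude -25.4167.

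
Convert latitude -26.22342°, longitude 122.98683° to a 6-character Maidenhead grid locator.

PG13ls

Offset from 180°W / 90°S: lon 302.9868°, lat 63.7766°.
Field: 302.9868/20 → 15 → P, 63.7766/10 → 6 → G; chars PG.
Square: 2.9868/2 → 1, 3.7766/1 → 3; chars 13.
Subsquare: 0.9868/0.0833333 → 11 → l, 0.7766/0.0416667 → 18 → s; chars ls.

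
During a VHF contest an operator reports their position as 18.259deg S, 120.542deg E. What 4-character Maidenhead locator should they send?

Shift to the Maidenhead origin (180°W, 90°S): lon 300.54, lat 71.74.
Field: 300.54/20 → 15 → P, 71.74/10 → 7 → H; chars PH.
Square: 0.54/2 → 0, 1.74/1 → 1; chars 01.

PH01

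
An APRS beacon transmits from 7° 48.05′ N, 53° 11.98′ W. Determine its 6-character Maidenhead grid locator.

GJ37jt

Offset from 180°W / 90°S: lon 126.8003°, lat 97.8008°.
Field: lon ⌊126.8003/20⌋ = 6 → G; lat ⌊97.8008/10⌋ = 9 → J.
Square: lon ⌊6.8003/2⌋ = 3; lat ⌊7.8008/1⌋ = 7.
Subsquare: lon ⌊0.8003/0.0833333⌋ = 9 → j; lat ⌊0.8008/0.0416667⌋ = 19 → t.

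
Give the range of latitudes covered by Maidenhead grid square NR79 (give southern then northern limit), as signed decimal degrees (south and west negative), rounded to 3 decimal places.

Field N=13, R=17: +13·20° lon, +17·10° lat → SW at lon 80°, lat 80°.
Square 7, 9: +7·2° lon, +9·1° lat → SW at lon 94°, lat 89°.
Cell spans 2° lon × 1° lat.
south 89.000, north 90.000.

89.000, 90.000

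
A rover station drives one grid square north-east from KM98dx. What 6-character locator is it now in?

KM99ea

Longitude subsquare d = 3; +1 → 4 = e.
Latitude subsquare x = 23; +1 → 24, wraps to 0 = a, carry into square.
Latitude square 8; +1 → 9.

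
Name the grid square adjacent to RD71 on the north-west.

RD62

Longitude square 7; −1 → 6.
Latitude square 1; +1 → 2.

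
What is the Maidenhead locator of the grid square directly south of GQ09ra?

Latitude subsquare a = 0; −1 → -1, wraps to 23 = x, carry into square.
Latitude square 9; −1 → 8.
The longitude characters are unchanged.

GQ08rx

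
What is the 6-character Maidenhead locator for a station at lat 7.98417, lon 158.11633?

Offset from 180°W / 90°S: lon 338.1163°, lat 97.9842°.
Field (20°×10°, letters A–R): lon ⌊338.1163/20⌋ = 16 → Q; lat ⌊97.9842/10⌋ = 9 → J.
Square (2°×1°, digits 0–9): lon ⌊18.1163/2⌋ = 9; lat ⌊7.9842/1⌋ = 7.
Subsquare (5′×2.5′, letters a–x): lon ⌊0.1163/0.0833333⌋ = 1 → b; lat ⌊0.9842/0.0416667⌋ = 23 → x.

QJ97bx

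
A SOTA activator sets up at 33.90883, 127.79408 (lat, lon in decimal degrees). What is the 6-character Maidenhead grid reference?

PM33vv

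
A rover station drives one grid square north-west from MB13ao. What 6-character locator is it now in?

MB03xp

Longitude subsquare a = 0; −1 → -1, wraps to 23 = x, carry into square.
Longitude square 1; −1 → 0.
Latitude subsquare o = 14; +1 → 15 = p.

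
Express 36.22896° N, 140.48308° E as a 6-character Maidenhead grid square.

Offset from 180°W / 90°S: lon 320.4831°, lat 126.2290°.
Field: lon ⌊320.4831/20⌋ = 16 → Q; lat ⌊126.2290/10⌋ = 12 → M.
Square: lon ⌊0.4831/2⌋ = 0; lat ⌊6.2290/1⌋ = 6.
Subsquare: lon ⌊0.4831/0.0833333⌋ = 5 → f; lat ⌊0.2290/0.0416667⌋ = 5 → f.

QM06ff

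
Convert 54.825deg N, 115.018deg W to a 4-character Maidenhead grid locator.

DO24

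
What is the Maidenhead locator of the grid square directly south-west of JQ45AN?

Longitude subsquare a = 0; −1 → -1, wraps to 23 = x, carry into square.
Longitude square 4; −1 → 3.
Latitude subsquare n = 13; −1 → 12 = m.

JQ35xm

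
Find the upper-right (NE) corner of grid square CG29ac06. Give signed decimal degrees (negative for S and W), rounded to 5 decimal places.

Field C=2, G=6: +2·20° lon, +6·10° lat → SW at lon -140°, lat -30°.
Square 2, 9: +2·2° lon, +9·1° lat → SW at lon -136°, lat -21°.
Subsquare a=0, c=2: +0·0.0833333° lon, +2·0.0416667° lat → SW at lon -136°, lat -20.9167°.
Extended square 0, 6: +0·0.00833333° lon, +6·0.00416667° lat → SW at lon -136°, lat -20.8917°.
Cell spans 0.00833333° lon × 0.00416667° lat. NE corner is SW corner plus one full cell.
latitude -20.88750, longitude -135.99167.

-20.88750, -135.99167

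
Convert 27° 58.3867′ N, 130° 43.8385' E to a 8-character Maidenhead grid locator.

Add 180° to longitude and 90° to latitude: 310.73064, 117.97311.
Field: lon ⌊310.73064/20⌋ = 15 → P; lat ⌊117.97311/10⌋ = 11 → L.
Square: lon ⌊10.73064/2⌋ = 5; lat ⌊7.97311/1⌋ = 7.
Subsquare: lon ⌊0.73064/0.0833333⌋ = 8 → i; lat ⌊0.97311/0.0416667⌋ = 23 → x.
Extended square: lon ⌊0.06397/0.00833333⌋ = 7; lat ⌊0.01478/0.00416667⌋ = 3.

PL57ix73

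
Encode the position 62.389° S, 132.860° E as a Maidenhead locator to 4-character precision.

Offset from 180°W / 90°S: lon 312.86°, lat 27.61°.
Field: 312.86/20 → 15 → P, 27.61/10 → 2 → C; chars PC.
Square: 12.86/2 → 6, 7.61/1 → 7; chars 67.

PC67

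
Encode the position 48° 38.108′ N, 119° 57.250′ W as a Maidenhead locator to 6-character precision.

Add 180° to longitude and 90° to latitude: 60.0458, 138.6351.
Field (20°×10°, letters A–R): 60.0458/20 → 3 → D, 138.6351/10 → 13 → N; chars DN.
Square (2°×1°, digits 0–9): 0.0458/2 → 0, 8.6351/1 → 8; chars 08.
Subsquare (5′×2.5′, letters a–x): 0.0458/0.0833333 → 0 → a, 0.6351/0.0416667 → 15 → p; chars ap.

DN08ap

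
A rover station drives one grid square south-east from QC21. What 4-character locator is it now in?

QC30

Longitude square 2; +1 → 3.
Latitude square 1; −1 → 0.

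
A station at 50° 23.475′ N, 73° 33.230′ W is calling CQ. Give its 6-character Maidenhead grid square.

FO30fj

Offset from 180°W / 90°S: lon 106.4462°, lat 140.3913°.
Field: 106.4462/20 → 5 → F, 140.3913/10 → 14 → O; chars FO.
Square: 6.4462/2 → 3, 0.3913/1 → 0; chars 30.
Subsquare: 0.4462/0.0833333 → 5 → f, 0.3913/0.0416667 → 9 → j; chars fj.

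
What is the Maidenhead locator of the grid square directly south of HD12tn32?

HD12tn31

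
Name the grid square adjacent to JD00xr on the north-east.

JD10as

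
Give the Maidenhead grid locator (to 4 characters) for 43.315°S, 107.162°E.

OE36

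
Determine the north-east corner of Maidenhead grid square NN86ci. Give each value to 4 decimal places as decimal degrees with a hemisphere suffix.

Field N=13, N=13: +13·20° lon, +13·10° lat → SW at lon 80°, lat 40°.
Square 8, 6: +8·2° lon, +6·1° lat → SW at lon 96°, lat 46°.
Subsquare c=2, i=8: +2·0.0833333° lon, +8·0.0416667° lat → SW at lon 96.1667°, lat 46.3333°.
Cell spans 0.0833333° lon × 0.0416667° lat. NE corner is SW corner plus one full cell.
latitude 46.3750° N, longitude 96.2500° E.

46.3750° N, 96.2500° E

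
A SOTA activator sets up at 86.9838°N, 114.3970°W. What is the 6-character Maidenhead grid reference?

Shift to the Maidenhead origin (180°W, 90°S): lon 65.6030, lat 176.9838.
Field: 65.6030/20 → 3 → D, 176.9838/10 → 17 → R; chars DR.
Square: 5.6030/2 → 2, 6.9838/1 → 6; chars 26.
Subsquare: 1.6030/0.0833333 → 19 → t, 0.9838/0.0416667 → 23 → x; chars tx.

DR26tx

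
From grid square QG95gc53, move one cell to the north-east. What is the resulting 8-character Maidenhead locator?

QG95gc64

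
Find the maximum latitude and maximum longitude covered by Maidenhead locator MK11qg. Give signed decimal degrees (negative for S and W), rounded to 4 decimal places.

Field M=12, K=10: +12·20° lon, +10·10° lat → SW at lon 60°, lat 10°.
Square 1, 1: +1·2° lon, +1·1° lat → SW at lon 62°, lat 11°.
Subsquare q=16, g=6: +16·0.0833333° lon, +6·0.0416667° lat → SW at lon 63.3333°, lat 11.25°.
Cell spans 0.0833333° lon × 0.0416667° lat. NE corner is SW corner plus one full cell.
latitude 11.2917, longitude 63.4167.

11.2917, 63.4167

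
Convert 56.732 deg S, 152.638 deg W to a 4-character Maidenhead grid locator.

Shift to the Maidenhead origin (180°W, 90°S): lon 27.36, lat 33.27.
Field: lon ⌊27.36/20⌋ = 1 → B; lat ⌊33.27/10⌋ = 3 → D.
Square: lon ⌊7.36/2⌋ = 3; lat ⌊3.27/1⌋ = 3.

BD33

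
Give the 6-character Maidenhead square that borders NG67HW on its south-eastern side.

NG67iv

Longitude subsquare h = 7; +1 → 8 = i.
Latitude subsquare w = 22; −1 → 21 = v.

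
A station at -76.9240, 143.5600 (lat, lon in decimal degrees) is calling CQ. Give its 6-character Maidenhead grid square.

QB13sb

Shift to the Maidenhead origin (180°W, 90°S): lon 323.5600, lat 13.0760.
Field (20°×10°, letters A–R): lon ⌊323.5600/20⌋ = 16 → Q; lat ⌊13.0760/10⌋ = 1 → B.
Square (2°×1°, digits 0–9): lon ⌊3.5600/2⌋ = 1; lat ⌊3.0760/1⌋ = 3.
Subsquare (5′×2.5′, letters a–x): lon ⌊1.5600/0.0833333⌋ = 18 → s; lat ⌊0.0760/0.0416667⌋ = 1 → b.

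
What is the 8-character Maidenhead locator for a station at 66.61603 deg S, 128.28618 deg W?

Offset from 180°W / 90°S: lon 51.71382°, lat 23.38397°.
Field: 51.71382/20 → 2 → C, 23.38397/10 → 2 → C; chars CC.
Square: 11.71382/2 → 5, 3.38397/1 → 3; chars 53.
Subsquare: 1.71382/0.0833333 → 20 → u, 0.38397/0.0416667 → 9 → j; chars uj.
Extended square: 0.04715/0.00833333 → 5, 0.00897/0.00416667 → 2; chars 52.

CC53uj52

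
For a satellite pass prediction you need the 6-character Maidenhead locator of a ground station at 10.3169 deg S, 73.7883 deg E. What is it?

MH69vq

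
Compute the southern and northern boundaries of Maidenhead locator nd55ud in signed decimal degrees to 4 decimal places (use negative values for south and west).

-54.8750, -54.8333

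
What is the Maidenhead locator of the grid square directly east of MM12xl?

MM22al

Longitude subsquare x = 23; +1 → 24, wraps to 0 = a, carry into square.
Longitude square 1; +1 → 2.
The latitude characters are unchanged.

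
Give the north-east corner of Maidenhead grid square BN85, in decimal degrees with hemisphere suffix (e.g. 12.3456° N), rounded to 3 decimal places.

46.000° N, 142.000° W

Field B=1, N=13: +1·20° lon, +13·10° lat → SW at lon -160°, lat 40°.
Square 8, 5: +8·2° lon, +5·1° lat → SW at lon -144°, lat 45°.
Cell spans 2° lon × 1° lat. NE corner is SW corner plus one full cell.
latitude 46.000° N, longitude 142.000° W.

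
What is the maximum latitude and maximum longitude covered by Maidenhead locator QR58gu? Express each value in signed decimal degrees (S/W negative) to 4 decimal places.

88.8750, 150.5833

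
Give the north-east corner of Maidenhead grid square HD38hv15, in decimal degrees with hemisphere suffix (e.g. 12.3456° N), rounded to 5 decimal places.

51.10000° S, 33.40000° W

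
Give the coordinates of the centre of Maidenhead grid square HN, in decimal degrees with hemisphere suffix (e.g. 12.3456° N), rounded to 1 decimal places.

45.0° N, 30.0° W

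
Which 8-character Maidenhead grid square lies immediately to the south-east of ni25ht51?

NI25ht60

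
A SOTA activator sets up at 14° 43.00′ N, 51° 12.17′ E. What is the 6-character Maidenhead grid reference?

LK54or

Add 180° to longitude and 90° to latitude: 231.2028, 104.7167.
Field (20°×10°, letters A–R): 231.2028/20 → 11 → L, 104.7167/10 → 10 → K; chars LK.
Square (2°×1°, digits 0–9): 11.2028/2 → 5, 4.7167/1 → 4; chars 54.
Subsquare (5′×2.5′, letters a–x): 1.2028/0.0833333 → 14 → o, 0.7167/0.0416667 → 17 → r; chars or.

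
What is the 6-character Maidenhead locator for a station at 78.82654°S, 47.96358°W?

Offset from 180°W / 90°S: lon 132.0364°, lat 11.1735°.
Field (20°×10°, letters A–R): 132.0364/20 → 6 → G, 11.1735/10 → 1 → B; chars GB.
Square (2°×1°, digits 0–9): 12.0364/2 → 6, 1.1735/1 → 1; chars 61.
Subsquare (5′×2.5′, letters a–x): 0.0364/0.0833333 → 0 → a, 0.1735/0.0416667 → 4 → e; chars ae.

GB61ae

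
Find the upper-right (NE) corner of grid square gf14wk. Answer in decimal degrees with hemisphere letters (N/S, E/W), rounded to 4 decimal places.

35.5417° S, 56.0833° W

Field G=6, F=5: +6·20° lon, +5·10° lat → SW at lon -60°, lat -40°.
Square 1, 4: +1·2° lon, +4·1° lat → SW at lon -58°, lat -36°.
Subsquare w=22, k=10: +22·0.0833333° lon, +10·0.0416667° lat → SW at lon -56.1667°, lat -35.5833°.
Cell spans 0.0833333° lon × 0.0416667° lat. NE corner is SW corner plus one full cell.
latitude 35.5417° S, longitude 56.0833° W.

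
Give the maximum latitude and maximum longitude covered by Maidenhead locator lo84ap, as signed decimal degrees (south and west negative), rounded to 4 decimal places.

54.6667, 56.0833

Field L=11, O=14: +11·20° lon, +14·10° lat → SW at lon 40°, lat 50°.
Square 8, 4: +8·2° lon, +4·1° lat → SW at lon 56°, lat 54°.
Subsquare a=0, p=15: +0·0.0833333° lon, +15·0.0416667° lat → SW at lon 56°, lat 54.625°.
Cell spans 0.0833333° lon × 0.0416667° lat. NE corner is SW corner plus one full cell.
latitude 54.6667, longitude 56.0833.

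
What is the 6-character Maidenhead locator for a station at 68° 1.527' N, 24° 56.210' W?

Shift to the Maidenhead origin (180°W, 90°S): lon 155.0632, lat 158.0255.
Field: 155.0632/20 → 7 → H, 158.0255/10 → 15 → P; chars HP.
Square: 15.0632/2 → 7, 8.0255/1 → 8; chars 78.
Subsquare: 1.0632/0.0833333 → 12 → m, 0.0255/0.0416667 → 0 → a; chars ma.

HP78ma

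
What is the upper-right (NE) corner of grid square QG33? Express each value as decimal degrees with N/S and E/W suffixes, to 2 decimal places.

26.00° S, 148.00° E

Field Q=16, G=6: +16·20° lon, +6·10° lat → SW at lon 140°, lat -30°.
Square 3, 3: +3·2° lon, +3·1° lat → SW at lon 146°, lat -27°.
Cell spans 2° lon × 1° lat. NE corner is SW corner plus one full cell.
latitude 26.00° S, longitude 148.00° E.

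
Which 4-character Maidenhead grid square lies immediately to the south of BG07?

BG06

Latitude square 7; −1 → 6.
The longitude characters are unchanged.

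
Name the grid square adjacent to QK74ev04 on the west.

QK74dv94

Longitude extended square 0; −1 → -1, wraps to 9, carry into subsquare.
Longitude subsquare e = 4; −1 → 3 = d.
The latitude characters are unchanged.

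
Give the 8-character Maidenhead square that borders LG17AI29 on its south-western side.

LG17ai18

Longitude extended square 2; −1 → 1.
Latitude extended square 9; −1 → 8.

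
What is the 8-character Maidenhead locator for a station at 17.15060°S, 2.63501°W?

IH82qu33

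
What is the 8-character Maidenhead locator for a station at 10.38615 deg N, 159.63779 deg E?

Shift to the Maidenhead origin (180°W, 90°S): lon 339.63779, lat 100.38615.
Field (20°×10°, letters A–R): 339.63779/20 → 16 → Q, 100.38615/10 → 10 → K; chars QK.
Square (2°×1°, digits 0–9): 19.63779/2 → 9, 0.38615/1 → 0; chars 90.
Subsquare (5′×2.5′, letters a–x): 1.63779/0.0833333 → 19 → t, 0.38615/0.0416667 → 9 → j; chars tj.
Extended square (30″×15″, digits 0–9): 0.05446/0.00833333 → 6, 0.01115/0.00416667 → 2; chars 62.

QK90tj62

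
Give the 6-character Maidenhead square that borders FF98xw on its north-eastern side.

Longitude subsquare x = 23; +1 → 24, wraps to 0 = a, carry into square.
Longitude square 9; +1 → 10, wraps to 0, carry into field.
Longitude field F = 5; +1 → 6 = G.
Latitude subsquare w = 22; +1 → 23 = x.

GF08ax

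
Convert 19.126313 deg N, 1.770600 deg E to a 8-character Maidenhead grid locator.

Add 180° to longitude and 90° to latitude: 181.77060, 109.12631.
Field: lon ⌊181.77060/20⌋ = 9 → J; lat ⌊109.12631/10⌋ = 10 → K.
Square: lon ⌊1.77060/2⌋ = 0; lat ⌊9.12631/1⌋ = 9.
Subsquare: lon ⌊1.77060/0.0833333⌋ = 21 → v; lat ⌊0.12631/0.0416667⌋ = 3 → d.
Extended square: lon ⌊0.02060/0.00833333⌋ = 2; lat ⌊0.00131/0.00416667⌋ = 0.

JK09vd20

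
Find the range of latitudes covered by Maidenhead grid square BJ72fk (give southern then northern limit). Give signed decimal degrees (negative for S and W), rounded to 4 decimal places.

Field B=1, J=9: +1·20° lon, +9·10° lat → SW at lon -160°, lat 0°.
Square 7, 2: +7·2° lon, +2·1° lat → SW at lon -146°, lat 2°.
Subsquare f=5, k=10: +5·0.0833333° lon, +10·0.0416667° lat → SW at lon -145.583°, lat 2.41667°.
Cell spans 0.0833333° lon × 0.0416667° lat.
south 2.4167, north 2.4583.

2.4167, 2.4583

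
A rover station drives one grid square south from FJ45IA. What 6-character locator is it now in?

Latitude subsquare a = 0; −1 → -1, wraps to 23 = x, carry into square.
Latitude square 5; −1 → 4.
The longitude characters are unchanged.

FJ44ix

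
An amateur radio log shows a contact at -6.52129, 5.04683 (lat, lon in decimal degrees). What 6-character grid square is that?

Offset from 180°W / 90°S: lon 185.0468°, lat 83.4787°.
Field: 185.0468/20 → 9 → J, 83.4787/10 → 8 → I; chars JI.
Square: 5.0468/2 → 2, 3.4787/1 → 3; chars 23.
Subsquare: 1.0468/0.0833333 → 12 → m, 0.4787/0.0416667 → 11 → l; chars ml.

JI23ml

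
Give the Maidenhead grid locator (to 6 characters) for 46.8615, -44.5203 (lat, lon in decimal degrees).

GN76ru

Shift to the Maidenhead origin (180°W, 90°S): lon 135.4797, lat 136.8615.
Field (20°×10°, letters A–R): 135.4797/20 → 6 → G, 136.8615/10 → 13 → N; chars GN.
Square (2°×1°, digits 0–9): 15.4797/2 → 7, 6.8615/1 → 6; chars 76.
Subsquare (5′×2.5′, letters a–x): 1.4797/0.0833333 → 17 → r, 0.8615/0.0416667 → 20 → u; chars ru.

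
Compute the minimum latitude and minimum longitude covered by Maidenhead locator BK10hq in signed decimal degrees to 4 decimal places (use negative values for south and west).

10.6667, -157.4167

Field B=1, K=10: +1·20° lon, +10·10° lat → SW at lon -160°, lat 10°.
Square 1, 0: +1·2° lon, +0·1° lat → SW at lon -158°, lat 10°.
Subsquare h=7, q=16: +7·0.0833333° lon, +16·0.0416667° lat → SW at lon -157.417°, lat 10.6667°.
latitude 10.6667, longitude -157.4167.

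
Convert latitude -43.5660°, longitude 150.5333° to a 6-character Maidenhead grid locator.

QE56gk

Offset from 180°W / 90°S: lon 330.5333°, lat 46.4340°.
Field: lon ⌊330.5333/20⌋ = 16 → Q; lat ⌊46.4340/10⌋ = 4 → E.
Square: lon ⌊10.5333/2⌋ = 5; lat ⌊6.4340/1⌋ = 6.
Subsquare: lon ⌊0.5333/0.0833333⌋ = 6 → g; lat ⌊0.4340/0.0416667⌋ = 10 → k.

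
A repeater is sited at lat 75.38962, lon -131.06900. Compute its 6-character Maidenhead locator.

CQ45lj

Offset from 180°W / 90°S: lon 48.9310°, lat 165.3896°.
Field: 48.9310/20 → 2 → C, 165.3896/10 → 16 → Q; chars CQ.
Square: 8.9310/2 → 4, 5.3896/1 → 5; chars 45.
Subsquare: 0.9310/0.0833333 → 11 → l, 0.3896/0.0416667 → 9 → j; chars lj.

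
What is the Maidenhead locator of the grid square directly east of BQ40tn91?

Longitude extended square 9; +1 → 10, wraps to 0, carry into subsquare.
Longitude subsquare t = 19; +1 → 20 = u.
The latitude characters are unchanged.

BQ40un01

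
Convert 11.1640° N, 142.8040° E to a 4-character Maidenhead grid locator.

QK11

Shift to the Maidenhead origin (180°W, 90°S): lon 322.80, lat 101.16.
Field (20°×10°, letters A–R): 322.80/20 → 16 → Q, 101.16/10 → 10 → K; chars QK.
Square (2°×1°, digits 0–9): 2.80/2 → 1, 1.16/1 → 1; chars 11.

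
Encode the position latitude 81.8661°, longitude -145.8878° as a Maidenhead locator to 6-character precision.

BR71bu

Add 180° to longitude and 90° to latitude: 34.1122, 171.8661.
Field (20°×10°, letters A–R): lon ⌊34.1122/20⌋ = 1 → B; lat ⌊171.8661/10⌋ = 17 → R.
Square (2°×1°, digits 0–9): lon ⌊14.1122/2⌋ = 7; lat ⌊1.8661/1⌋ = 1.
Subsquare (5′×2.5′, letters a–x): lon ⌊0.1122/0.0833333⌋ = 1 → b; lat ⌊0.8661/0.0416667⌋ = 20 → u.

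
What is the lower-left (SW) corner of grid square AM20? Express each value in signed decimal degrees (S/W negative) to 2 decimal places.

30.00, -176.00

Field A=0, M=12: +0·20° lon, +12·10° lat → SW at lon -180°, lat 30°.
Square 2, 0: +2·2° lon, +0·1° lat → SW at lon -176°, lat 30°.
latitude 30.00, longitude -176.00.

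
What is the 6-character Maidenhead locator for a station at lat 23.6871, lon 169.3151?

RL43pq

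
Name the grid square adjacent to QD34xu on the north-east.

QD44av

Longitude subsquare x = 23; +1 → 24, wraps to 0 = a, carry into square.
Longitude square 3; +1 → 4.
Latitude subsquare u = 20; +1 → 21 = v.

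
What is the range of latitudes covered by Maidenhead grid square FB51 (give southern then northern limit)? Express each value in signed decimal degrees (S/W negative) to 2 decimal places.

-79.00, -78.00

Field F=5, B=1: +5·20° lon, +1·10° lat → SW at lon -80°, lat -80°.
Square 5, 1: +5·2° lon, +1·1° lat → SW at lon -70°, lat -79°.
Cell spans 2° lon × 1° lat.
south -79.00, north -78.00.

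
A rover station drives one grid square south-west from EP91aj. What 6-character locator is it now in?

EP81xi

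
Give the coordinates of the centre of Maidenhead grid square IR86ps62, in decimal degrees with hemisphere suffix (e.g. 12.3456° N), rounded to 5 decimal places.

Field I=8, R=17: +8·20° lon, +17·10° lat → SW at lon -20°, lat 80°.
Square 8, 6: +8·2° lon, +6·1° lat → SW at lon -4°, lat 86°.
Subsquare p=15, s=18: +15·0.0833333° lon, +18·0.0416667° lat → SW at lon -2.75°, lat 86.75°.
Extended square 6, 2: +6·0.00833333° lon, +2·0.00416667° lat → SW at lon -2.7°, lat 86.7583°.
Cell spans 0.00833333° lon × 0.00416667° lat. Centre is SW corner plus half of each.
latitude 86.76042° N, longitude 2.69583° W.

86.76042° N, 2.69583° W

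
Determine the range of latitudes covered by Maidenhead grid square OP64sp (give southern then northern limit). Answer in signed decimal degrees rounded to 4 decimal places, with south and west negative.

Field O=14, P=15: +14·20° lon, +15·10° lat → SW at lon 100°, lat 60°.
Square 6, 4: +6·2° lon, +4·1° lat → SW at lon 112°, lat 64°.
Subsquare s=18, p=15: +18·0.0833333° lon, +15·0.0416667° lat → SW at lon 113.5°, lat 64.625°.
Cell spans 0.0833333° lon × 0.0416667° lat.
south 64.6250, north 64.6667.

64.6250, 64.6667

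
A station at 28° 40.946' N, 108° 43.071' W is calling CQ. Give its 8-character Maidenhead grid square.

Shift to the Maidenhead origin (180°W, 90°S): lon 71.28215, lat 118.68243.
Field (20°×10°, letters A–R): lon ⌊71.28215/20⌋ = 3 → D; lat ⌊118.68243/10⌋ = 11 → L.
Square (2°×1°, digits 0–9): lon ⌊11.28215/2⌋ = 5; lat ⌊8.68243/1⌋ = 8.
Subsquare (5′×2.5′, letters a–x): lon ⌊1.28215/0.0833333⌋ = 15 → p; lat ⌊0.68243/0.0416667⌋ = 16 → q.
Extended square (30″×15″, digits 0–9): lon ⌊0.03215/0.00833333⌋ = 3; lat ⌊0.01577/0.00416667⌋ = 3.

DL58pq33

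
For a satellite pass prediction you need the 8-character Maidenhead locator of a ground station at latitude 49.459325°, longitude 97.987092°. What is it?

NN89xl80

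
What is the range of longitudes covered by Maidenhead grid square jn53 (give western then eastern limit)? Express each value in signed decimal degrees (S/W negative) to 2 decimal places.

10.00, 12.00

Field J=9, N=13: +9·20° lon, +13·10° lat → SW at lon 0°, lat 40°.
Square 5, 3: +5·2° lon, +3·1° lat → SW at lon 10°, lat 43°.
Cell spans 2° lon × 1° lat.
west 10.00, east 12.00.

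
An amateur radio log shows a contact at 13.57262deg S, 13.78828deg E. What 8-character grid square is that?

JH66vk42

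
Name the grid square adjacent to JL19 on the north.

JM10

Latitude square 9; +1 → 10, wraps to 0, carry into field.
Latitude field L = 11; +1 → 12 = M.
The longitude characters are unchanged.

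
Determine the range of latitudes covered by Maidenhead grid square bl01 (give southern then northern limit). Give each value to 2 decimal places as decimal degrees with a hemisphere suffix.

21.00° N, 22.00° N

Field B=1, L=11: +1·20° lon, +11·10° lat → SW at lon -160°, lat 20°.
Square 0, 1: +0·2° lon, +1·1° lat → SW at lon -160°, lat 21°.
Cell spans 2° lon × 1° lat.
south 21.00° N, north 22.00° N.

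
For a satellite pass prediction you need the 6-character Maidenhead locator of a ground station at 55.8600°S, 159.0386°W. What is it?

BD04ld

Add 180° to longitude and 90° to latitude: 20.9614, 34.1400.
Field: lon ⌊20.9614/20⌋ = 1 → B; lat ⌊34.1400/10⌋ = 3 → D.
Square: lon ⌊0.9614/2⌋ = 0; lat ⌊4.1400/1⌋ = 4.
Subsquare: lon ⌊0.9614/0.0833333⌋ = 11 → l; lat ⌊0.1400/0.0416667⌋ = 3 → d.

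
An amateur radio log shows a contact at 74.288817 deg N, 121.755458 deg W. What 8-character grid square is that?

CQ94cg99

Shift to the Maidenhead origin (180°W, 90°S): lon 58.24454, lat 164.28882.
Field (20°×10°, letters A–R): lon ⌊58.24454/20⌋ = 2 → C; lat ⌊164.28882/10⌋ = 16 → Q.
Square (2°×1°, digits 0–9): lon ⌊18.24454/2⌋ = 9; lat ⌊4.28882/1⌋ = 4.
Subsquare (5′×2.5′, letters a–x): lon ⌊0.24454/0.0833333⌋ = 2 → c; lat ⌊0.28882/0.0416667⌋ = 6 → g.
Extended square (30″×15″, digits 0–9): lon ⌊0.07788/0.00833333⌋ = 9; lat ⌊0.03882/0.00416667⌋ = 9.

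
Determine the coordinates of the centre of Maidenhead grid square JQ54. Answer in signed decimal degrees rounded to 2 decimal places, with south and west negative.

74.50, 11.00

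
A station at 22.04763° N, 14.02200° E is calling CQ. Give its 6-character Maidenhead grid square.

JL72ab

Shift to the Maidenhead origin (180°W, 90°S): lon 194.0220, lat 112.0476.
Field: 194.0220/20 → 9 → J, 112.0476/10 → 11 → L; chars JL.
Square: 14.0220/2 → 7, 2.0476/1 → 2; chars 72.
Subsquare: 0.0220/0.0833333 → 0 → a, 0.0476/0.0416667 → 1 → b; chars ab.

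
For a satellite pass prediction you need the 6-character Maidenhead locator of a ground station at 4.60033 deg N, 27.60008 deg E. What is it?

Shift to the Maidenhead origin (180°W, 90°S): lon 207.6001, lat 94.6003.
Field: lon ⌊207.6001/20⌋ = 10 → K; lat ⌊94.6003/10⌋ = 9 → J.
Square: lon ⌊7.6001/2⌋ = 3; lat ⌊4.6003/1⌋ = 4.
Subsquare: lon ⌊1.6001/0.0833333⌋ = 19 → t; lat ⌊0.6003/0.0416667⌋ = 14 → o.

KJ34to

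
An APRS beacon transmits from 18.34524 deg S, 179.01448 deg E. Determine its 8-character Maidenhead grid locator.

RH91mp17

Add 180° to longitude and 90° to latitude: 359.01448, 71.65476.
Field: 359.01448/20 → 17 → R, 71.65476/10 → 7 → H; chars RH.
Square: 19.01448/2 → 9, 1.65476/1 → 1; chars 91.
Subsquare: 1.01448/0.0833333 → 12 → m, 0.65476/0.0416667 → 15 → p; chars mp.
Extended square: 0.01448/0.00833333 → 1, 0.02976/0.00416667 → 7; chars 17.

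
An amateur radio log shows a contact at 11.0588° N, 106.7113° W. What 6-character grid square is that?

Shift to the Maidenhead origin (180°W, 90°S): lon 73.2887, lat 101.0588.
Field: 73.2887/20 → 3 → D, 101.0588/10 → 10 → K; chars DK.
Square: 13.2887/2 → 6, 1.0588/1 → 1; chars 61.
Subsquare: 1.2887/0.0833333 → 15 → p, 0.0588/0.0416667 → 1 → b; chars pb.

DK61pb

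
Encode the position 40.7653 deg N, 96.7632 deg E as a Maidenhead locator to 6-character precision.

NN80js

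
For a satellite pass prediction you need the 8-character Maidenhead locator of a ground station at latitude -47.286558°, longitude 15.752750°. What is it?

JE72vr01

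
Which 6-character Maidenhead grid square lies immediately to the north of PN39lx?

Latitude subsquare x = 23; +1 → 24, wraps to 0 = a, carry into square.
Latitude square 9; +1 → 10, wraps to 0, carry into field.
Latitude field N = 13; +1 → 14 = O.
The longitude characters are unchanged.

PO30la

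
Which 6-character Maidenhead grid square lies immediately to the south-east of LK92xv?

Longitude subsquare x = 23; +1 → 24, wraps to 0 = a, carry into square.
Longitude square 9; +1 → 10, wraps to 0, carry into field.
Longitude field L = 11; +1 → 12 = M.
Latitude subsquare v = 21; −1 → 20 = u.

MK02au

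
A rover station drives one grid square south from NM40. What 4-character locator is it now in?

Latitude square 0; −1 → -1, wraps to 9, carry into field.
Latitude field M = 12; −1 → 11 = L.
The longitude characters are unchanged.

NL49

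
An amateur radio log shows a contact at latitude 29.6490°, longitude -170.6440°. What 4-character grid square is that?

AL49

Shift to the Maidenhead origin (180°W, 90°S): lon 9.36, lat 119.65.
Field: lon ⌊9.36/20⌋ = 0 → A; lat ⌊119.65/10⌋ = 11 → L.
Square: lon ⌊9.36/2⌋ = 4; lat ⌊9.65/1⌋ = 9.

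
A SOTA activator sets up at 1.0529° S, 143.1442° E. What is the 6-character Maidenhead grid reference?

Offset from 180°W / 90°S: lon 323.1442°, lat 88.9471°.
Field: 323.1442/20 → 16 → Q, 88.9471/10 → 8 → I; chars QI.
Square: 3.1442/2 → 1, 8.9471/1 → 8; chars 18.
Subsquare: 1.1442/0.0833333 → 13 → n, 0.9471/0.0416667 → 22 → w; chars nw.

QI18nw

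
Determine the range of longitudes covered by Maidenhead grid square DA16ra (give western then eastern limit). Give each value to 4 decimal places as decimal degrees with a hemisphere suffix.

Field D=3, A=0: +3·20° lon, +0·10° lat → SW at lon -120°, lat -90°.
Square 1, 6: +1·2° lon, +6·1° lat → SW at lon -118°, lat -84°.
Subsquare r=17, a=0: +17·0.0833333° lon, +0·0.0416667° lat → SW at lon -116.583°, lat -84°.
Cell spans 0.0833333° lon × 0.0416667° lat.
west 116.5833° W, east 116.5000° W.

116.5833° W, 116.5000° W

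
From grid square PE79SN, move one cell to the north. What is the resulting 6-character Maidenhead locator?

Latitude subsquare n = 13; +1 → 14 = o.
The longitude characters are unchanged.

PE79so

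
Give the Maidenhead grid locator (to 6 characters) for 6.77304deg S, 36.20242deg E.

Shift to the Maidenhead origin (180°W, 90°S): lon 216.2024, lat 83.2270.
Field: 216.2024/20 → 10 → K, 83.2270/10 → 8 → I; chars KI.
Square: 16.2024/2 → 8, 3.2270/1 → 3; chars 83.
Subsquare: 0.2024/0.0833333 → 2 → c, 0.2270/0.0416667 → 5 → f; chars cf.

KI83cf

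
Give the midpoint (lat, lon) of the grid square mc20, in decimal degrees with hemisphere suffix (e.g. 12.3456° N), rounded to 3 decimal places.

69.500° S, 65.000° E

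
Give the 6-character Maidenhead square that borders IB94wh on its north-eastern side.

Longitude subsquare w = 22; +1 → 23 = x.
Latitude subsquare h = 7; +1 → 8 = i.

IB94xi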